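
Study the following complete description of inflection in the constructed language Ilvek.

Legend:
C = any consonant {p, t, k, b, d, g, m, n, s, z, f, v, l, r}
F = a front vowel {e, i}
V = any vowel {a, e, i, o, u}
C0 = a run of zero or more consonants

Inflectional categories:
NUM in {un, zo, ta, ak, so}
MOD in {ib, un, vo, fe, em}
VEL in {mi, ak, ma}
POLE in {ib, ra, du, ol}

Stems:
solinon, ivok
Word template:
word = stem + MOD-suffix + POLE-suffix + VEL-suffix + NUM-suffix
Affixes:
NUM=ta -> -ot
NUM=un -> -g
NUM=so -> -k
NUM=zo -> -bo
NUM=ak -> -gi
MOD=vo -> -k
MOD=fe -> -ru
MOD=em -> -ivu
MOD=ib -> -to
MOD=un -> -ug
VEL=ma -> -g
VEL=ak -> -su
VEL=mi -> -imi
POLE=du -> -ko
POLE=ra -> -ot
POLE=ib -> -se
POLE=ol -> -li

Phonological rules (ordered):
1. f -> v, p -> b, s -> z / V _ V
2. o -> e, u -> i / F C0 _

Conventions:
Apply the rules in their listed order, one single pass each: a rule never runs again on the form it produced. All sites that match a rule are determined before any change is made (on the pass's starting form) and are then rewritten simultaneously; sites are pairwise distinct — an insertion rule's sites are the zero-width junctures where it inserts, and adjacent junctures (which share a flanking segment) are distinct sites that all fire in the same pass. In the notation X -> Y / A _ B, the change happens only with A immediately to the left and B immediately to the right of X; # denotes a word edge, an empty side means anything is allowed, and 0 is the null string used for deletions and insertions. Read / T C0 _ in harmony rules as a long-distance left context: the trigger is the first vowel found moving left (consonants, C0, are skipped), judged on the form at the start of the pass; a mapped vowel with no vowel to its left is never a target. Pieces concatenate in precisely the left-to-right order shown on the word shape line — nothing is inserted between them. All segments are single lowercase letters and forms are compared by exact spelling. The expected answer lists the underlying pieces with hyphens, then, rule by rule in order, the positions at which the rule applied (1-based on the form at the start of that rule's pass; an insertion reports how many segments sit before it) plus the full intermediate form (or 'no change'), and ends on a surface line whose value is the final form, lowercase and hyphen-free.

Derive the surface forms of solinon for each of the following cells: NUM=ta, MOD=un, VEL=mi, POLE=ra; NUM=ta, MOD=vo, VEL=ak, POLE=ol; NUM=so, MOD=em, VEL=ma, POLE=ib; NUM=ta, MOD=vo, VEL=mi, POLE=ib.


cell NUM=ta, MOD=un, VEL=mi, POLE=ra:
underlying: solinon-ug-ot-imi-ot
1. f -> v, p -> b, s -> z / V _ V: no change
2. o -> e, u -> i / F C0 _: fires at position(s) 6, 15: solinenugotimiet
surface: solinenugotimiet

cell NUM=ta, MOD=vo, VEL=ak, POLE=ol:
underlying: solinon-k-li-su-ot
1. f -> v, p -> b, s -> z / V _ V: fires at position(s) 11: solinonklizuot
2. o -> e, u -> i / F C0 _: fires at position(s) 6, 12: solinenkliziot
surface: solinenkliziot

cell NUM=so, MOD=em, VEL=ma, POLE=ib:
underlying: solinon-ivu-se-g-k
1. f -> v, p -> b, s -> z / V _ V: fires at position(s) 11: solinonivuzegk
2. o -> e, u -> i / F C0 _: fires at position(s) 6, 10: solinenivizegk
surface: solinenivizegk

cell NUM=ta, MOD=vo, VEL=mi, POLE=ib:
underlying: solinon-k-se-imi-ot
1. f -> v, p -> b, s -> z / V _ V: no change
2. o -> e, u -> i / F C0 _: fires at position(s) 6, 14: solinenkseimiet
surface: solinenkseimiet


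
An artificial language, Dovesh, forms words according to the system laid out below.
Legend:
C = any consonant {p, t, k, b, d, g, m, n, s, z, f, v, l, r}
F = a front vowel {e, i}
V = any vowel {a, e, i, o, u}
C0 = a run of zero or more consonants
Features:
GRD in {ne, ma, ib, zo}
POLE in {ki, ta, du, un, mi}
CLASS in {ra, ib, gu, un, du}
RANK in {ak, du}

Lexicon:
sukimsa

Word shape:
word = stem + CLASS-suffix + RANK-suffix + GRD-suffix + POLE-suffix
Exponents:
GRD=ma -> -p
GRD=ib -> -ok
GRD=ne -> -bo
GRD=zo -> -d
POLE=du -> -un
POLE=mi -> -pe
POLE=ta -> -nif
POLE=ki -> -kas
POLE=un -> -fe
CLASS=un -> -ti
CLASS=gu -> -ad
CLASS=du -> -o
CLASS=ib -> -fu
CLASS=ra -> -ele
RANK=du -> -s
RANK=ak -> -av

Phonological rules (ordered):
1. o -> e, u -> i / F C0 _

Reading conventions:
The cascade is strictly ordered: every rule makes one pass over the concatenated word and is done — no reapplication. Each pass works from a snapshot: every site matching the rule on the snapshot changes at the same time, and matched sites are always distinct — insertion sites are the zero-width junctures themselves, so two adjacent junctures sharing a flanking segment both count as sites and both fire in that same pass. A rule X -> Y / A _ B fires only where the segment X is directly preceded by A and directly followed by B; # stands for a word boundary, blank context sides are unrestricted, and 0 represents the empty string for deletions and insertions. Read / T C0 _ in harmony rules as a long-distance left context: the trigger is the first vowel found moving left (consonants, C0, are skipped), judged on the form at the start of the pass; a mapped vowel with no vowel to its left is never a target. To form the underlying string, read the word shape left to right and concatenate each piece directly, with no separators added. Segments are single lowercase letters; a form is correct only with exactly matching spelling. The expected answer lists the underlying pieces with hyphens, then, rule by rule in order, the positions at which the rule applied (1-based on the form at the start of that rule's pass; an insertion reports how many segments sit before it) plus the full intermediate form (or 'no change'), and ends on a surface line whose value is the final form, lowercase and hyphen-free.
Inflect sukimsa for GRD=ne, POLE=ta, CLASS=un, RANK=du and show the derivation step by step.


underlying: sukimsa-ti-s-bo-nif
1. o -> e, u -> i / F C0 _: fires at position(s) 12: sukimsatisbenif
surface: sukimsatisbenif


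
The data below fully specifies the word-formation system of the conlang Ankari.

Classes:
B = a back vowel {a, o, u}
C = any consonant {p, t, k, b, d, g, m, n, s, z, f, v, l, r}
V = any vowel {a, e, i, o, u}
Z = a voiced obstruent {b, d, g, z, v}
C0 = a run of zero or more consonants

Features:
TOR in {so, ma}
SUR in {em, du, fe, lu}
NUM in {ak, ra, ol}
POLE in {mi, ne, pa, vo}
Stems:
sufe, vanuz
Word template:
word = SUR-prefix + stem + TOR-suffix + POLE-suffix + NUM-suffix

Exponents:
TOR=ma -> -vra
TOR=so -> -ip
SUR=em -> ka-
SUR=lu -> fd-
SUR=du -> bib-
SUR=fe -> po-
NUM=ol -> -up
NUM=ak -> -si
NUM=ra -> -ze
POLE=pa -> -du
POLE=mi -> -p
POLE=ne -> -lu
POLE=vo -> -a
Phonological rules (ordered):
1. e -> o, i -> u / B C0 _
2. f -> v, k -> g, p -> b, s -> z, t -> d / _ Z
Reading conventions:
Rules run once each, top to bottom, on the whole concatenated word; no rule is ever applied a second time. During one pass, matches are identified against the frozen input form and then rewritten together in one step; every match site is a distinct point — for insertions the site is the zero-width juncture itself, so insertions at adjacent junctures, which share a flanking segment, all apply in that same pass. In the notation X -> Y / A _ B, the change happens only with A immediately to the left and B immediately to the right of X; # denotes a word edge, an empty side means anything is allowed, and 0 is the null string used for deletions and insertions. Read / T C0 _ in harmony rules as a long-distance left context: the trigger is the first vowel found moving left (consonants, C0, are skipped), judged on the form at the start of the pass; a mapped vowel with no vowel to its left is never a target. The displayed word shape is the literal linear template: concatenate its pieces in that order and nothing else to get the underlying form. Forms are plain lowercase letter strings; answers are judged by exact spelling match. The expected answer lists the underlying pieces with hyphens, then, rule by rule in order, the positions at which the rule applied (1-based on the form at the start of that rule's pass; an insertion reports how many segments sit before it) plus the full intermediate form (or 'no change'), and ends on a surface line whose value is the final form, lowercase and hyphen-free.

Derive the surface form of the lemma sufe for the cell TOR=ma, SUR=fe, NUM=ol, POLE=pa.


underlying: po-sufe-vra-du-up
1. e -> o, i -> u / B C0 _: fires at position(s) 6: posufovraduup
2. f -> v, k -> g, p -> b, s -> z, t -> d / _ Z: no change
surface: posufovraduup


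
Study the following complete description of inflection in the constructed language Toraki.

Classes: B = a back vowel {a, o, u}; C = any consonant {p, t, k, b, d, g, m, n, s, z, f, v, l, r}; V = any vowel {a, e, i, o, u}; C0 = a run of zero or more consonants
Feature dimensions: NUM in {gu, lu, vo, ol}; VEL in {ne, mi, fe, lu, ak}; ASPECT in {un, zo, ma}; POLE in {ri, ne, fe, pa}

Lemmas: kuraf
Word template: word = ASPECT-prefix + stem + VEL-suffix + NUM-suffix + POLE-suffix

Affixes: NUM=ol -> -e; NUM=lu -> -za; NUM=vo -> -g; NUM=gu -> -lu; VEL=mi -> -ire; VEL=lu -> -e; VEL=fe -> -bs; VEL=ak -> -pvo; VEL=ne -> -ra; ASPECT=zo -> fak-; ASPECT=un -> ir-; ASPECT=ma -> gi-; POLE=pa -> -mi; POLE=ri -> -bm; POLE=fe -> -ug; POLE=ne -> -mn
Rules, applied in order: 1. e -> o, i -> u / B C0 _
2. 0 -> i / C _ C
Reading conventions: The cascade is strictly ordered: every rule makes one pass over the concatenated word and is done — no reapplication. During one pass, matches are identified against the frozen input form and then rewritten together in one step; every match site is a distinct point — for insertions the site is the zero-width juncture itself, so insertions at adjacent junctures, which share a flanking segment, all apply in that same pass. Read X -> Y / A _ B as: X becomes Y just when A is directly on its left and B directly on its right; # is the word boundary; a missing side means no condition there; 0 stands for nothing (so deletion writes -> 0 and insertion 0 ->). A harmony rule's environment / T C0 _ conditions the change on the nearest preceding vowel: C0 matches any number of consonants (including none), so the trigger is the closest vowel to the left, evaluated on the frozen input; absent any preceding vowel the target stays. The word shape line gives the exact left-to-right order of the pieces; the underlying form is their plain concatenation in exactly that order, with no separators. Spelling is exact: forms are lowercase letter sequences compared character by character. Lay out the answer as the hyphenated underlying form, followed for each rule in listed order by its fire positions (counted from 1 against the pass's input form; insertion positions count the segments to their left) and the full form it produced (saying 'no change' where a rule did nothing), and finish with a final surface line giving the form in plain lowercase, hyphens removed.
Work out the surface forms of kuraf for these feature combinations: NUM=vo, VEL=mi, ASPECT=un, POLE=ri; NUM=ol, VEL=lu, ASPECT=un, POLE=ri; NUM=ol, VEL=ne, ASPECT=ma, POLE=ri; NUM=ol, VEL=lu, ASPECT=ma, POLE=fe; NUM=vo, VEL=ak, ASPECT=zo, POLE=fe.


cell NUM=vo, VEL=mi, ASPECT=un, POLE=ri:
underlying: ir-kuraf-ire-g-bm
1. e -> o, i -> u / B C0 _: fires at position(s) 8: irkurafuregbm
2. 0 -> i / C _ C: inserts after position(s) 2, 11, 12: irikurafuregibim
surface: irikurafuregibim

cell NUM=ol, VEL=lu, ASPECT=un, POLE=ri:
underlying: ir-kuraf-e-e-bm
1. e -> o, i -> u / B C0 _: fires at position(s) 8: irkurafoebm
2. 0 -> i / C _ C: inserts after position(s) 2, 10: irikurafoebim
surface: irikurafoebim

cell NUM=ol, VEL=ne, ASPECT=ma, POLE=ri:
underlying: gi-kuraf-ra-e-bm
1. e -> o, i -> u / B C0 _: fires at position(s) 10: gikurafraobm
2. 0 -> i / C _ C: inserts after position(s) 7, 11: gikurafiraobim
surface: gikurafiraobim

cell NUM=ol, VEL=lu, ASPECT=ma, POLE=fe:
underlying: gi-kuraf-e-e-ug
1. e -> o, i -> u / B C0 _: fires at position(s) 8: gikurafoeug
2. 0 -> i / C _ C: no change
surface: gikurafoeug

cell NUM=vo, VEL=ak, ASPECT=zo, POLE=fe:
underlying: fak-kuraf-pvo-g-ug
1. e -> o, i -> u / B C0 _: no change
2. 0 -> i / C _ C: inserts after position(s) 3, 8, 9: fakikurafipivogug
surface: fakikurafipivogug


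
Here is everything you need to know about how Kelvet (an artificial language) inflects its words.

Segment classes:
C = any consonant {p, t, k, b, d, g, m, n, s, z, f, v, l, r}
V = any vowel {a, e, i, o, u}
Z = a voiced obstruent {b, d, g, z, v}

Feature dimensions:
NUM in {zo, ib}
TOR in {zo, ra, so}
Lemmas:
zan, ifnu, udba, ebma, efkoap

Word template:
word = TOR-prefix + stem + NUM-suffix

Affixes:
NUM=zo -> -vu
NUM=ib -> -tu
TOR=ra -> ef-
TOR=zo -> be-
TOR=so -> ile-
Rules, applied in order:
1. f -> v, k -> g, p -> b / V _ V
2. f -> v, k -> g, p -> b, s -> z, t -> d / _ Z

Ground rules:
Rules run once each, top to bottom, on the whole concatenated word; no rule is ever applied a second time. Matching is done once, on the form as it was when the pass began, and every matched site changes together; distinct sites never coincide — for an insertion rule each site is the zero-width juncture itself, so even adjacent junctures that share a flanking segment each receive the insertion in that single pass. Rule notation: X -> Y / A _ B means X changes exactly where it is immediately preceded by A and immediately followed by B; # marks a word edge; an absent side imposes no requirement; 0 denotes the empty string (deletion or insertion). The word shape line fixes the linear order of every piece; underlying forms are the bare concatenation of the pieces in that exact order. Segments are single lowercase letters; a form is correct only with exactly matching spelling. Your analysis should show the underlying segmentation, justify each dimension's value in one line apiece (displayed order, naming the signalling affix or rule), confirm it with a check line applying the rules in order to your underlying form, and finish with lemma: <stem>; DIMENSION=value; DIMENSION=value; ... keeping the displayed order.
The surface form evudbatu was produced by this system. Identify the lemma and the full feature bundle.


underlying: ef-udba-tu
NUM=ib - signalled by the affix -tu
TOR=ra - signalled by the affix ef-
check: efudbatu -> evudbatu -> evudbatu
lemma: udba; NUM=ib; TOR=ra


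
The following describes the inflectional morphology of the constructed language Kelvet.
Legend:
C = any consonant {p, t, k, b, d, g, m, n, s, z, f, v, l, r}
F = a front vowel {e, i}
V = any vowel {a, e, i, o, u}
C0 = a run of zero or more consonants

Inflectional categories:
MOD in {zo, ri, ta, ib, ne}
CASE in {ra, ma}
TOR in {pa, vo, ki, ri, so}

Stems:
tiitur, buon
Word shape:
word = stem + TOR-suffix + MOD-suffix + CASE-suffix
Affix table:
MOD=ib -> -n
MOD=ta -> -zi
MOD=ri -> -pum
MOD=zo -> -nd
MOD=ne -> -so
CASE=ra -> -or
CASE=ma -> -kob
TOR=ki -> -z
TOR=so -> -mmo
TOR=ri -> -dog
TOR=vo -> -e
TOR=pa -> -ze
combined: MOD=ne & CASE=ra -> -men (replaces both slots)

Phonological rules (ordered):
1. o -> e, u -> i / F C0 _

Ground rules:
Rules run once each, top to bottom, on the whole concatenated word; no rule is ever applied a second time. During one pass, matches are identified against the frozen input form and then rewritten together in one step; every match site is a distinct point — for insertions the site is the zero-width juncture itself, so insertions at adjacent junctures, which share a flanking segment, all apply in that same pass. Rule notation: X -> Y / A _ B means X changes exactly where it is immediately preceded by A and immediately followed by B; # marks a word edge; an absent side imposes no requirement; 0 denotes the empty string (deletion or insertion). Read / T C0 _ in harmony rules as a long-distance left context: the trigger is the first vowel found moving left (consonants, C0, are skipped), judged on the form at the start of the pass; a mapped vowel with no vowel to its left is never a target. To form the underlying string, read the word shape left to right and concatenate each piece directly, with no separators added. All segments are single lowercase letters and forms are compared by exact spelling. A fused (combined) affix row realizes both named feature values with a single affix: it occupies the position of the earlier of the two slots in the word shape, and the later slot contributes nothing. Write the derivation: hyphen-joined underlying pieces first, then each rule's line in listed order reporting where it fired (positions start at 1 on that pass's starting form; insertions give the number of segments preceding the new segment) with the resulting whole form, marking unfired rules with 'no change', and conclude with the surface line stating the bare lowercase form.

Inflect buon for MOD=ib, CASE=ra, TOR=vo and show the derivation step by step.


underlying: buon-e-n-or
1. o -> e, u -> i / F C0 _: fires at position(s) 7: buonener
surface: buonener


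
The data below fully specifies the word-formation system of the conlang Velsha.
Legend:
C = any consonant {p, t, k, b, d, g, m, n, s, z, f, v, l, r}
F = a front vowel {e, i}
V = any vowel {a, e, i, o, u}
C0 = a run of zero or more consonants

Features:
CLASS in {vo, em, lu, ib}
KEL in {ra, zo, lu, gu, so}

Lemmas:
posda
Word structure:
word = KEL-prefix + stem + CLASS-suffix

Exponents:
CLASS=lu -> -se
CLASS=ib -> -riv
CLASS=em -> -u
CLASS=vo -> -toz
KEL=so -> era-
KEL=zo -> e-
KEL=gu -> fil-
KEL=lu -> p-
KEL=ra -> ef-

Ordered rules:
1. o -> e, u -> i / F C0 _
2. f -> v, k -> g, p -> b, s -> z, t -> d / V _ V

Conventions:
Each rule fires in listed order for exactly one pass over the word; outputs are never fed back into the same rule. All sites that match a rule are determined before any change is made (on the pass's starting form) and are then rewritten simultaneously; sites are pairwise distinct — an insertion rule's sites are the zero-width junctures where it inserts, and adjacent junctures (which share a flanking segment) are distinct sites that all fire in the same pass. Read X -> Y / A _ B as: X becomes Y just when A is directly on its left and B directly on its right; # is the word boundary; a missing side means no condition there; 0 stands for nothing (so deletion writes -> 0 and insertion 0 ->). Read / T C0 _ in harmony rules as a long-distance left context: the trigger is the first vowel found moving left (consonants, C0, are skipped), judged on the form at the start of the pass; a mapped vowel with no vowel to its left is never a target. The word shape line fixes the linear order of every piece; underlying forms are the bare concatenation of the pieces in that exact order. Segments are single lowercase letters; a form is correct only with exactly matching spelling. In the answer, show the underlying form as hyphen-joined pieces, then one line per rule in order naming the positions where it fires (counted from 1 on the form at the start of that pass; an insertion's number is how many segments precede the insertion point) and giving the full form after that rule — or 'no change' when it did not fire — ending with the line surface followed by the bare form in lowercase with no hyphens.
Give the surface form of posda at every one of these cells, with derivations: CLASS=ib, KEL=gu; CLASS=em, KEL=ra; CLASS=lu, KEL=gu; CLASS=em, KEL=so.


cell CLASS=ib, KEL=gu:
underlying: fil-posda-riv
1. o -> e, u -> i / F C0 _: fires at position(s) 5: filpesdariv
2. f -> v, k -> g, p -> b, s -> z, t -> d / V _ V: no change
surface: filpesdariv

cell CLASS=em, KEL=ra:
underlying: ef-posda-u
1. o -> e, u -> i / F C0 _: fires at position(s) 4: efpesdau
2. f -> v, k -> g, p -> b, s -> z, t -> d / V _ V: no change
surface: efpesdau

cell CLASS=lu, KEL=gu:
underlying: fil-posda-se
1. o -> e, u -> i / F C0 _: fires at position(s) 5: filpesdase
2. f -> v, k -> g, p -> b, s -> z, t -> d / V _ V: fires at position(s) 9: filpesdaze
surface: filpesdaze

cell CLASS=em, KEL=so:
underlying: era-posda-u
1. o -> e, u -> i / F C0 _: no change
2. f -> v, k -> g, p -> b, s -> z, t -> d / V _ V: fires at position(s) 4: erabosdau
surface: erabosdau


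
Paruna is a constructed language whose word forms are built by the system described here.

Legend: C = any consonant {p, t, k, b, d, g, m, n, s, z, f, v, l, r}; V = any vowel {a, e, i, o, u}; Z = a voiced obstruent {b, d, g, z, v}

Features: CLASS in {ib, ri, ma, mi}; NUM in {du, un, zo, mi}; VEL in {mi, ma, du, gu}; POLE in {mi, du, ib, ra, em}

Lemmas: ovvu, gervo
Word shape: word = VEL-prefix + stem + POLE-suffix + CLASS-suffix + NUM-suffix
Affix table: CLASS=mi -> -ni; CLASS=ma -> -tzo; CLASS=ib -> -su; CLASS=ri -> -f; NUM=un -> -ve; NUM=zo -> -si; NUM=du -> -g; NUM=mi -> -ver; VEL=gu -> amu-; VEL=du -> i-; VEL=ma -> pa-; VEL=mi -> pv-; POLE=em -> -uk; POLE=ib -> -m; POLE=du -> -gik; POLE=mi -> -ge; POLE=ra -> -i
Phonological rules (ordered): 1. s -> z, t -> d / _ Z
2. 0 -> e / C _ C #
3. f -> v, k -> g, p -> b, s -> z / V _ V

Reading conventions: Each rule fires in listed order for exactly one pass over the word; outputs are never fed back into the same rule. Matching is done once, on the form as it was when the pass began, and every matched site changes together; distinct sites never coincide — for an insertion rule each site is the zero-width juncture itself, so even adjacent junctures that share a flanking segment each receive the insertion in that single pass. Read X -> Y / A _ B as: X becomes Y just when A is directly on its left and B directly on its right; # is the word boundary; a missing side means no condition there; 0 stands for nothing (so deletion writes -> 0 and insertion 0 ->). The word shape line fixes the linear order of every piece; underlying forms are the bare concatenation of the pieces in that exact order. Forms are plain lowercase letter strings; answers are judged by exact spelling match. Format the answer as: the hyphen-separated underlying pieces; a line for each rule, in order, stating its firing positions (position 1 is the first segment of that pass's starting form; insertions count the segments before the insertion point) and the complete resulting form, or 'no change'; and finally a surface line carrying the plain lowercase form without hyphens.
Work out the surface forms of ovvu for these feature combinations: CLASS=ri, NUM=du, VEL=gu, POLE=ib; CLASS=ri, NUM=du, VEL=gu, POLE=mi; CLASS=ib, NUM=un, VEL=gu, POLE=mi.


cell CLASS=ri, NUM=du, VEL=gu, POLE=ib:
underlying: amu-ovvu-m-f-g
1. s -> z, t -> d / _ Z: no change
2. 0 -> e / C _ C #: inserts after position(s) 9: amuovvumfeg
3. f -> v, k -> g, p -> b, s -> z / V _ V: no change
surface: amuovvumfeg

cell CLASS=ri, NUM=du, VEL=gu, POLE=mi:
underlying: amu-ovvu-ge-f-g
1. s -> z, t -> d / _ Z: no change
2. 0 -> e / C _ C #: inserts after position(s) 10: amuovvugefeg
3. f -> v, k -> g, p -> b, s -> z / V _ V: fires at position(s) 10: amuovvugeveg
surface: amuovvugeveg

cell CLASS=ib, NUM=un, VEL=gu, POLE=mi:
underlying: amu-ovvu-ge-su-ve
1. s -> z, t -> d / _ Z: no change
2. 0 -> e / C _ C #: no change
3. f -> v, k -> g, p -> b, s -> z / V _ V: fires at position(s) 10: amuovvugezuve
surface: amuovvugezuve


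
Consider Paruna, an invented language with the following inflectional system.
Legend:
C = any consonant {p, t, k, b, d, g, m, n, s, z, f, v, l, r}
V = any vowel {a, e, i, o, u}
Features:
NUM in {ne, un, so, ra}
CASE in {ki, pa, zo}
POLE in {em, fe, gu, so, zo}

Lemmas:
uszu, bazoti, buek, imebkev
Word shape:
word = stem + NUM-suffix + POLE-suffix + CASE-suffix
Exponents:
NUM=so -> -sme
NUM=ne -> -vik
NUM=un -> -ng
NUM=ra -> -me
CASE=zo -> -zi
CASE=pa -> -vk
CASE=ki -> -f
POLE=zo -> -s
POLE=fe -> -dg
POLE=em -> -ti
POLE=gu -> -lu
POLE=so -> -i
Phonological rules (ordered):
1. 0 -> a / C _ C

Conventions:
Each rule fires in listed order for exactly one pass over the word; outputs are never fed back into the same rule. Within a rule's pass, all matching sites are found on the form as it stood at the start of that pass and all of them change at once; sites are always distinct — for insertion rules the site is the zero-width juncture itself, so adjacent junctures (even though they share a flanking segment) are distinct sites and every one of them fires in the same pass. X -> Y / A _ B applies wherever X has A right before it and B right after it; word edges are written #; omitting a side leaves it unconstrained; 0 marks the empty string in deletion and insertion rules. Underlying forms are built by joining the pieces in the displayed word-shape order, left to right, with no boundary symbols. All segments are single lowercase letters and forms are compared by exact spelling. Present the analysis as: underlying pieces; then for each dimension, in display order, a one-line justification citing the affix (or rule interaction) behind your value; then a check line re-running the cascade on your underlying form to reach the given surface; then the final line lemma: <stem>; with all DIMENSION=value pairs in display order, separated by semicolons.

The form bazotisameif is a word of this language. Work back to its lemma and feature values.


underlying: bazoti-sme-i-f
NUM=so - signalled by the affix -sme
CASE=ki - signalled by the affix -f
POLE=so - signalled by the affix -i
check: bazotismeif -> bazotisameif
lemma: bazoti; NUM=so; CASE=ki; POLE=so


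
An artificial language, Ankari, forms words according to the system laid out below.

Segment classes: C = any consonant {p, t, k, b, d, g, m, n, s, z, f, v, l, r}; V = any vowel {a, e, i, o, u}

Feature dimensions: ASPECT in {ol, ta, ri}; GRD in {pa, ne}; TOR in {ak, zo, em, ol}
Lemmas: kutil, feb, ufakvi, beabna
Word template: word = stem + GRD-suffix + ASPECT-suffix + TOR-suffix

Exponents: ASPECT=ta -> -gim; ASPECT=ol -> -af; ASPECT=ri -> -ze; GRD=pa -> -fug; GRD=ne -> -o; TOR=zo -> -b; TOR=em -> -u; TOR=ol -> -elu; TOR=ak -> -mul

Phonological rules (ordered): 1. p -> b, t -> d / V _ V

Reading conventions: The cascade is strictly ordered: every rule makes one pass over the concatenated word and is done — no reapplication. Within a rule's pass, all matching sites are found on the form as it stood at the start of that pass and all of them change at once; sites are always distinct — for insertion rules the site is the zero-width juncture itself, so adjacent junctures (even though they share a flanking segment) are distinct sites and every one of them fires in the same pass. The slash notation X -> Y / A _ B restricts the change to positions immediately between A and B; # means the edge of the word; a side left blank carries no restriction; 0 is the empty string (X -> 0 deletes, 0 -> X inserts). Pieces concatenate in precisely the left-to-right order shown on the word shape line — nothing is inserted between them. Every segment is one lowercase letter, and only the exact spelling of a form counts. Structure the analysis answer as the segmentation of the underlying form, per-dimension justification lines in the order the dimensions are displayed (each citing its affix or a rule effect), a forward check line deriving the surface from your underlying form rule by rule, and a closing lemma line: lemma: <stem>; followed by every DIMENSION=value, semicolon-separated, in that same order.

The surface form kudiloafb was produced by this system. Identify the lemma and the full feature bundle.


underlying: kutil-o-af-b
ASPECT=ol - signalled by the affix -af
GRD=ne - signalled by the affix -o
TOR=zo - signalled by the affix -b
check: kutiloafb -> kudiloafb
lemma: kutil; ASPECT=ol; GRD=ne; TOR=zo


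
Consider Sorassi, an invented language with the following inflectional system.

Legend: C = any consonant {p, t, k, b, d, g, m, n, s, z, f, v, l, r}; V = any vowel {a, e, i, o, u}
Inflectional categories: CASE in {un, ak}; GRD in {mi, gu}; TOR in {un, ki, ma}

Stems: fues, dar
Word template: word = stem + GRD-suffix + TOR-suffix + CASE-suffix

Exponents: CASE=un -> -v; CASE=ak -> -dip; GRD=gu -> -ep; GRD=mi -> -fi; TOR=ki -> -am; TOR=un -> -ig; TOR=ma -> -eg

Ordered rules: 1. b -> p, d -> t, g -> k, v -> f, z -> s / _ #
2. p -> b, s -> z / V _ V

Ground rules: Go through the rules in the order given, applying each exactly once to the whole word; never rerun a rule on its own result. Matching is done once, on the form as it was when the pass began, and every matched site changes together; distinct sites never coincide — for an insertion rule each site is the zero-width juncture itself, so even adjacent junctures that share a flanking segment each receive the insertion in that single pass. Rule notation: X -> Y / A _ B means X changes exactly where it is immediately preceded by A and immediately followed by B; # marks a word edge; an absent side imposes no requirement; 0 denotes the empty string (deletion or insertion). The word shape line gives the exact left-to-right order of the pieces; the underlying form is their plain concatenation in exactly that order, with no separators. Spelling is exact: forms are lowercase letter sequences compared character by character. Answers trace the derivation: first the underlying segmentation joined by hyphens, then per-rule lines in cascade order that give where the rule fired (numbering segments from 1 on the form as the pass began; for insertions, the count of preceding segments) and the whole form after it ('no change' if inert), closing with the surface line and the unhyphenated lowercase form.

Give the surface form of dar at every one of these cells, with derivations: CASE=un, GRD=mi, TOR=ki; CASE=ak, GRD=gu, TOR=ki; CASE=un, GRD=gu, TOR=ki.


cell CASE=un, GRD=mi, TOR=ki:
underlying: dar-fi-am-v
1. b -> p, d -> t, g -> k, v -> f, z -> s / _ #: fires at position(s) 8: darfiamf
2. p -> b, s -> z / V _ V: no change
surface: darfiamf

cell CASE=ak, GRD=gu, TOR=ki:
underlying: dar-ep-am-dip
1. b -> p, d -> t, g -> k, v -> f, z -> s / _ #: no change
2. p -> b, s -> z / V _ V: fires at position(s) 5: darebamdip
surface: darebamdip

cell CASE=un, GRD=gu, TOR=ki:
underlying: dar-ep-am-v
1. b -> p, d -> t, g -> k, v -> f, z -> s / _ #: fires at position(s) 8: darepamf
2. p -> b, s -> z / V _ V: fires at position(s) 5: darebamf
surface: darebamf


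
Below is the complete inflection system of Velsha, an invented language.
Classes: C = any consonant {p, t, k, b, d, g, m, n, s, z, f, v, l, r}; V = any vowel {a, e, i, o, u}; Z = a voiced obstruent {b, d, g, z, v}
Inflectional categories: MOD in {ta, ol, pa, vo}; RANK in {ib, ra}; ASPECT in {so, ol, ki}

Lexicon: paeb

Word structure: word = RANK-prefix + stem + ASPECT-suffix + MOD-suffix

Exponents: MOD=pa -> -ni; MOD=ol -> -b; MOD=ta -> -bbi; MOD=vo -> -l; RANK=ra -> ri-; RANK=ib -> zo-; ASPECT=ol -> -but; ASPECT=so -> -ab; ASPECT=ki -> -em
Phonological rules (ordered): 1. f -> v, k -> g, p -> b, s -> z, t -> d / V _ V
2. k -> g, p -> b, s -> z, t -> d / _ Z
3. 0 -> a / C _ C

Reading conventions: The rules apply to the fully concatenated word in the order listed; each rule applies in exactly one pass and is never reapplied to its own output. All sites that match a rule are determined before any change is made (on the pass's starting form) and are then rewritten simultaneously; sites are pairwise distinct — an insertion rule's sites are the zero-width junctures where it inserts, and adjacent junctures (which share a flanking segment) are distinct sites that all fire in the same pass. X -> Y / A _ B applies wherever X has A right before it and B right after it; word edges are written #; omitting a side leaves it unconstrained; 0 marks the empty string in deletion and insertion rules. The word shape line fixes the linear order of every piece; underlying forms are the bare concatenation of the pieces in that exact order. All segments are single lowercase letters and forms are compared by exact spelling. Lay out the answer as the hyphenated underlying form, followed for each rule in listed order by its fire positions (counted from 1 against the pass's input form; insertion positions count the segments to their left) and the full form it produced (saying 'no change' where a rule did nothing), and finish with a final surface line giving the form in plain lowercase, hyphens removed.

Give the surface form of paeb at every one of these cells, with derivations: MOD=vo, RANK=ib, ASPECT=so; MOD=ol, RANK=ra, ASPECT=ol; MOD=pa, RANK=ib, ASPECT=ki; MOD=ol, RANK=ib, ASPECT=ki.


cell MOD=vo, RANK=ib, ASPECT=so:
underlying: zo-paeb-ab-l
1. f -> v, k -> g, p -> b, s -> z, t -> d / V _ V: fires at position(s) 3: zobaebabl
2. k -> g, p -> b, s -> z, t -> d / _ Z: no change
3. 0 -> a / C _ C: inserts after position(s) 8: zobaebabal
surface: zobaebabal

cell MOD=ol, RANK=ra, ASPECT=ol:
underlying: ri-paeb-but-b
1. f -> v, k -> g, p -> b, s -> z, t -> d / V _ V: fires at position(s) 3: ribaebbutb
2. k -> g, p -> b, s -> z, t -> d / _ Z: fires at position(s) 9: ribaebbudb
3. 0 -> a / C _ C: inserts after position(s) 6, 9: ribaebabudab
surface: ribaebabudab

cell MOD=pa, RANK=ib, ASPECT=ki:
underlying: zo-paeb-em-ni
1. f -> v, k -> g, p -> b, s -> z, t -> d / V _ V: fires at position(s) 3: zobaebemni
2. k -> g, p -> b, s -> z, t -> d / _ Z: no change
3. 0 -> a / C _ C: inserts after position(s) 8: zobaebemani
surface: zobaebemani

cell MOD=ol, RANK=ib, ASPECT=ki:
underlying: zo-paeb-em-b
1. f -> v, k -> g, p -> b, s -> z, t -> d / V _ V: fires at position(s) 3: zobaebemb
2. k -> g, p -> b, s -> z, t -> d / _ Z: no change
3. 0 -> a / C _ C: inserts after position(s) 8: zobaebemab
surface: zobaebemab


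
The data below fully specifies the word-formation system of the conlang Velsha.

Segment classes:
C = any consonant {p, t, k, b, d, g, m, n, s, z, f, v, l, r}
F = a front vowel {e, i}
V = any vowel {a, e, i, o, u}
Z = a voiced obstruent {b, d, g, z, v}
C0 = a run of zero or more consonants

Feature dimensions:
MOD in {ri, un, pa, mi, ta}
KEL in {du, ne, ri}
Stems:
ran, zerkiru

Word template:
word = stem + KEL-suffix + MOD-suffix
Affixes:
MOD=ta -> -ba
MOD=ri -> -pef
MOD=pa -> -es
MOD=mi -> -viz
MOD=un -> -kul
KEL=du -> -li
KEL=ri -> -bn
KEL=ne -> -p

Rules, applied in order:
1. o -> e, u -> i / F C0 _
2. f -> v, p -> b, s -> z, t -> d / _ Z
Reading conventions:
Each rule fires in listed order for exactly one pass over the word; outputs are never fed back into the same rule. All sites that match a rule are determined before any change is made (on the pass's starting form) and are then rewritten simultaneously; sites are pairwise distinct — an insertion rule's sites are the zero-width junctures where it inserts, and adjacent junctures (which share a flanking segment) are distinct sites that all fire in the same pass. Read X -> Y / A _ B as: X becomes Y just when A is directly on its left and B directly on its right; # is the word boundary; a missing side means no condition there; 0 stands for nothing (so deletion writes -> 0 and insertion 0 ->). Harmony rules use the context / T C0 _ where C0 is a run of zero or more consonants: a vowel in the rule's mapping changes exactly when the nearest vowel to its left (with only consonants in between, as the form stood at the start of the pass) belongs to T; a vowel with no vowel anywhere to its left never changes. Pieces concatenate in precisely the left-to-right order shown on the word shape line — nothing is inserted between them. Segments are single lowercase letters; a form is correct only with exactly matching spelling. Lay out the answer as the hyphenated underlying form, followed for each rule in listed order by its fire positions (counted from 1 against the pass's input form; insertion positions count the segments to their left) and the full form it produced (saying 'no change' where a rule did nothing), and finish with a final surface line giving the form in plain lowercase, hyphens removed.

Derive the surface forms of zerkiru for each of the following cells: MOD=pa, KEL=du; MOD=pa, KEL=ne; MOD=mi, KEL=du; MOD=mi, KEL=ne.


cell MOD=pa, KEL=du:
underlying: zerkiru-li-es
1. o -> e, u -> i / F C0 _: fires at position(s) 7: zerkirilies
2. f -> v, p -> b, s -> z, t -> d / _ Z: no change
surface: zerkirilies

cell MOD=pa, KEL=ne:
underlying: zerkiru-p-es
1. o -> e, u -> i / F C0 _: fires at position(s) 7: zerkiripes
2. f -> v, p -> b, s -> z, t -> d / _ Z: no change
surface: zerkiripes

cell MOD=mi, KEL=du:
underlying: zerkiru-li-viz
1. o -> e, u -> i / F C0 _: fires at position(s) 7: zerkiriliviz
2. f -> v, p -> b, s -> z, t -> d / _ Z: no change
surface: zerkiriliviz

cell MOD=mi, KEL=ne:
underlying: zerkiru-p-viz
1. o -> e, u -> i / F C0 _: fires at position(s) 7: zerkiripviz
2. f -> v, p -> b, s -> z, t -> d / _ Z: fires at position(s) 8: zerkiribviz
surface: zerkiribviz


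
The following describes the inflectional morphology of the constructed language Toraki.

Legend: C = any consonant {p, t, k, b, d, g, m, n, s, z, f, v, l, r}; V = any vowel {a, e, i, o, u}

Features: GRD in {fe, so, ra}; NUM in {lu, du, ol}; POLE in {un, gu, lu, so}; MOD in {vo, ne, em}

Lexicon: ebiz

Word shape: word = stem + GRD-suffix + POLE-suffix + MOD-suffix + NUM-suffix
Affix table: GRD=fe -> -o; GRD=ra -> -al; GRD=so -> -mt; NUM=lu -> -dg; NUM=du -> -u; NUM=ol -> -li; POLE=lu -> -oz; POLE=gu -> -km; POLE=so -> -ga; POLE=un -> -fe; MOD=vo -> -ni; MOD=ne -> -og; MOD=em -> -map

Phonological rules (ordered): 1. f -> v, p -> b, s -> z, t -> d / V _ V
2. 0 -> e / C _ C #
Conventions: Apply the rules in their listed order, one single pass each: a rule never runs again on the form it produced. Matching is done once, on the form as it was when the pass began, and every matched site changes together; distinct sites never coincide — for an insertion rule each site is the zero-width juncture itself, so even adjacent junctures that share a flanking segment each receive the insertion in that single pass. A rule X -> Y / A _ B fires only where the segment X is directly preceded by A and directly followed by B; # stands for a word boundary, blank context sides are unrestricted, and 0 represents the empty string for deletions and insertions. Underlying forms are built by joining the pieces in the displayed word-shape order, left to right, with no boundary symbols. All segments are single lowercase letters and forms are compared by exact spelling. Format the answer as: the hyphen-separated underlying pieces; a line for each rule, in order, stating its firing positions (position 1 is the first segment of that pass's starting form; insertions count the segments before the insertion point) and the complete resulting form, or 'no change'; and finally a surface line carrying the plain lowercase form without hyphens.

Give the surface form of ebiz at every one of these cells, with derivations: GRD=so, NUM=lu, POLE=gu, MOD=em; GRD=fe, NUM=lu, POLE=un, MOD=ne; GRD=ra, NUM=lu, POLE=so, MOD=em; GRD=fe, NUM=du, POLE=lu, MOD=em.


cell GRD=so, NUM=lu, POLE=gu, MOD=em:
underlying: ebiz-mt-km-map-dg
1. f -> v, p -> b, s -> z, t -> d / V _ V: no change
2. 0 -> e / C _ C #: inserts after position(s) 12: ebizmtkmmapdeg
surface: ebizmtkmmapdeg

cell GRD=fe, NUM=lu, POLE=un, MOD=ne:
underlying: ebiz-o-fe-og-dg
1. f -> v, p -> b, s -> z, t -> d / V _ V: fires at position(s) 6: ebizoveogdg
2. 0 -> e / C _ C #: inserts after position(s) 10: ebizoveogdeg
surface: ebizoveogdeg

cell GRD=ra, NUM=lu, POLE=so, MOD=em:
underlying: ebiz-al-ga-map-dg
1. f -> v, p -> b, s -> z, t -> d / V _ V: no change
2. 0 -> e / C _ C #: inserts after position(s) 12: ebizalgamapdeg
surface: ebizalgamapdeg

cell GRD=fe, NUM=du, POLE=lu, MOD=em:
underlying: ebiz-o-oz-map-u
1. f -> v, p -> b, s -> z, t -> d / V _ V: fires at position(s) 10: ebizoozmabu
2. 0 -> e / C _ C #: no change
surface: ebizoozmabu


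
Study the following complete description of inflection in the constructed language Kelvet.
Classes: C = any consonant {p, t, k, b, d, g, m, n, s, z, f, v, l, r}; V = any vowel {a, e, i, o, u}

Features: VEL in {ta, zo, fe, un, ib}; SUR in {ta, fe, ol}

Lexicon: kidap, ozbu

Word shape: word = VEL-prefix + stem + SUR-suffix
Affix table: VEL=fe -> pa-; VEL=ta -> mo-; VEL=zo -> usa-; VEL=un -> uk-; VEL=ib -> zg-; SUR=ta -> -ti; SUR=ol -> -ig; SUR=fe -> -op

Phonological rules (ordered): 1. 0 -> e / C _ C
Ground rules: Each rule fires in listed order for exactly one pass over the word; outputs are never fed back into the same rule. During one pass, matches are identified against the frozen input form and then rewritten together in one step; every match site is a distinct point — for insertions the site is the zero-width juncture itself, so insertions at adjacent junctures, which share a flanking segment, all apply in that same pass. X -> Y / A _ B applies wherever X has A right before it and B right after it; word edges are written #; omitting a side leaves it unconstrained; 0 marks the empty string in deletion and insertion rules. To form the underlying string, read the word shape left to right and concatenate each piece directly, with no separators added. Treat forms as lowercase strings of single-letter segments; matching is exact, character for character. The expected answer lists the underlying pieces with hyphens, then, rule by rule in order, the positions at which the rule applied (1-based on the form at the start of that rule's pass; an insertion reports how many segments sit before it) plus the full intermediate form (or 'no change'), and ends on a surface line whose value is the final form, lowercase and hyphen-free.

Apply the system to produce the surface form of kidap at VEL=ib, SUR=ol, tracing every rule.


underlying: zg-kidap-ig
1. 0 -> e / C _ C: inserts after position(s) 1, 2: zegekidapig
surface: zegekidapig
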